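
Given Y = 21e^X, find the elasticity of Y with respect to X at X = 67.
Elasticity = 67

Elasticity = (dY/dX) · (X/Y)

dY/dX = 21·e^X
At X = 67: dY/dX = 21·e^67, Y = 21·e^67

Elasticity = (21·e^67) · (67 / (21·e^67)) = 67

Interpretation: for a small percentage change in X, the percentage change in Y is approximately 67.00 times as large.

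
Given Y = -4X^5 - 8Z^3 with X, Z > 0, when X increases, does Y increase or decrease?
Y decreases

Taking the partial derivative:
∂Y/∂X = -20X^4

∂Y/∂X = -20X^4 < 0 (assuming positive values)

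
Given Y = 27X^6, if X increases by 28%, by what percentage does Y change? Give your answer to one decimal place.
339.8%

For Y = 27X^6:
If X → X(1 + 0.28)
Then Y → Y · (1 + 0.28)^6
     ≈ Y · 4.3980

Percentage change = ((1 + 0.28)^6 − 1) × 100% ≈ 339.8%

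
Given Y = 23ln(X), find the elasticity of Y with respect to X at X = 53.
Elasticity = 1/ln(53) ≈ 0.2519

Elasticity = (dY/dX) · (X/Y)

dY/dX = 23/X
At X = 53: dY/dX = 23/53, Y = 23·ln(53)

Elasticity = (23/53) · (53 / (23·ln(53))) = 1/ln(53) ≈ 0.2519

Interpretation: for a small percentage change in X, the percentage change in Y is approximately 0.25 times as large.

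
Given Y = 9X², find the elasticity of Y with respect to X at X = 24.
Elasticity = 2

Elasticity = (dY/dX) · (X/Y)

dY/dX = 18·X
At X = 24: dY/dX = 432, Y = 5184

Elasticity = 432 · (24 / 5184) = 2

Interpretation: for a small percentage change in X, the percentage change in Y is approximately 2.00 times as large.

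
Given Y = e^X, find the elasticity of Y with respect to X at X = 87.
Elasticity = 87

Elasticity = (dY/dX) · (X/Y)

dY/dX = e^X
At X = 87: dY/dX = e^87, Y = e^87

Elasticity = (e^87) · (87 / (e^87)) = 87

Interpretation: for a small percentage change in X, the percentage change in Y is approximately 87.00 times as large.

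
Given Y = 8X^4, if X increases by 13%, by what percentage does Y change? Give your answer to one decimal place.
63.0%

For Y = 8X^4:
If X → X(1 + 0.13)
Then Y → Y · (1 + 0.13)^4
     ≈ Y · 1.6305

Percentage change = ((1 + 0.13)^4 − 1) × 100% ≈ 63.0%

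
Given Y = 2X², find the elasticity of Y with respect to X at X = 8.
Elasticity = 2

Elasticity = (dY/dX) · (X/Y)

dY/dX = 4·X
At X = 8: dY/dX = 32, Y = 128

Elasticity = 32 · (8 / 128) = 2

Interpretation: for a small percentage change in X, the percentage change in Y is approximately 2.00 times as large.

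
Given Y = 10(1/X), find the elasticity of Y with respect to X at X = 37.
Elasticity = -1

Elasticity = (dY/dX) · (X/Y)

dY/dX = -10/X²
At X = 37: dY/dX = -10/1369, Y = 10/37

Elasticity = (-10/1369) · (37 / (10/37)) = -1

Interpretation: for a small percentage change in X, the percentage change in Y is approximately -1.00 times as large.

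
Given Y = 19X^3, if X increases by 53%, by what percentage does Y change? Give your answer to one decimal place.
258.2%

For Y = 19X^3:
If X → X(1 + 0.53)
Then Y → Y · (1 + 0.53)^3
     ≈ Y · 3.5816

Percentage change = ((1 + 0.53)^3 − 1) × 100% ≈ 258.2%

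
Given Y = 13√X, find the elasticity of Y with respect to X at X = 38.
Elasticity = 1/2

Elasticity = (dY/dX) · (X/Y)

dY/dX = 13/(2·√X)
At X = 38: dY/dX = 13·√38/76, Y = 13·√38

Elasticity = (13·√38/76) · (38 / (13·√38)) = 1/2

Interpretation: for a small percentage change in X, the percentage change in Y is approximately 0.50 times as large.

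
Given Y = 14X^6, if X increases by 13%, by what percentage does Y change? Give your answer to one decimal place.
108.2%

For Y = 14X^6:
If X → X(1 + 0.13)
Then Y → Y · (1 + 0.13)^6
     ≈ Y · 2.0820

Percentage change = ((1 + 0.13)^6 − 1) × 100% ≈ 108.2%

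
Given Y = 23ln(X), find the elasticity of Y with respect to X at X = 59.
Elasticity = 1/ln(59) ≈ 0.2452

Elasticity = (dY/dX) · (X/Y)

dY/dX = 23/X
At X = 59: dY/dX = 23/59, Y = 23·ln(59)

Elasticity = (23/59) · (59 / (23·ln(59))) = 1/ln(59) ≈ 0.2452

Interpretation: for a small percentage change in X, the percentage change in Y is approximately 0.25 times as large.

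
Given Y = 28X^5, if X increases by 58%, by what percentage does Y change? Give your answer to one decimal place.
884.7%

For Y = 28X^5:
If X → X(1 + 0.58)
Then Y → Y · (1 + 0.58)^5
     ≈ Y · 9.8466

Percentage change = ((1 + 0.58)^5 − 1) × 100% ≈ 884.7%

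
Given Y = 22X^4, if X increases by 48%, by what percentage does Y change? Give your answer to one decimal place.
379.8%

For Y = 22X^4:
If X → X(1 + 0.48)
Then Y → Y · (1 + 0.48)^4
     ≈ Y · 4.7979

Percentage change = ((1 + 0.48)^4 − 1) × 100% ≈ 379.8%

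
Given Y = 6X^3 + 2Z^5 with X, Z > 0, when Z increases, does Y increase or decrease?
Y increases

Taking the partial derivative:
∂Y/∂Z = 10Z^4

∂Y/∂Z = 10Z^4 > 0 (assuming positive values)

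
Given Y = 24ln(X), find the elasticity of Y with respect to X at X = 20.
Elasticity = 1/ln(20) ≈ 0.3338

Elasticity = (dY/dX) · (X/Y)

dY/dX = 24/X
At X = 20: dY/dX = 6/5, Y = 24·ln(20)

Elasticity = (6/5) · (20 / (24·ln(20))) = 1/ln(20) ≈ 0.3338

Interpretation: for a small percentage change in X, the percentage change in Y is approximately 0.33 times as large.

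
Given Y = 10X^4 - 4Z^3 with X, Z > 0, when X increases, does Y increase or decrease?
Y increases

Taking the partial derivative:
∂Y/∂X = 40X^3

∂Y/∂X = 40X^3 > 0 (assuming positive values)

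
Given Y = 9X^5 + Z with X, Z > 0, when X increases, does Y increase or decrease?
Y increases

Taking the partial derivative:
∂Y/∂X = 45X^4

∂Y/∂X = 45X^4 > 0 (assuming positive values)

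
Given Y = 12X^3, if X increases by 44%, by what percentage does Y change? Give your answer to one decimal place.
198.6%

For Y = 12X^3:
If X → X(1 + 0.44)
Then Y → Y · (1 + 0.44)^3
     ≈ Y · 2.9860

Percentage change = ((1 + 0.44)^3 − 1) × 100% ≈ 198.6%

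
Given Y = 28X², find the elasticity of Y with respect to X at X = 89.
Elasticity = 2

Elasticity = (dY/dX) · (X/Y)

dY/dX = 56·X
At X = 89: dY/dX = 4984, Y = 221788

Elasticity = 4984 · (89 / 221788) = 2

Interpretation: for a small percentage change in X, the percentage change in Y is approximately 2.00 times as large.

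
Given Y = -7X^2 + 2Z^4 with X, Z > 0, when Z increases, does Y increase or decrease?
Y increases

Taking the partial derivative:
∂Y/∂Z = 8Z^3

∂Y/∂Z = 8Z^3 > 0 (assuming positive values)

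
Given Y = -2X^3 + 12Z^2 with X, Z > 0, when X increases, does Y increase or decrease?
Y decreases

Taking the partial derivative:
∂Y/∂X = -6X^2

∂Y/∂X = -6X^2 < 0 (assuming positive values)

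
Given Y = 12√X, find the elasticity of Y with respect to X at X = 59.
Elasticity = 1/2

Elasticity = (dY/dX) · (X/Y)

dY/dX = 6/√X
At X = 59: dY/dX = 6·√59/59, Y = 12·√59

Elasticity = (6·√59/59) · (59 / (12·√59)) = 1/2

Interpretation: for a small percentage change in X, the percentage change in Y is approximately 0.50 times as large.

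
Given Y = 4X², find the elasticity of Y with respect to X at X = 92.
Elasticity = 2

Elasticity = (dY/dX) · (X/Y)

dY/dX = 8·X
At X = 92: dY/dX = 736, Y = 33856

Elasticity = 736 · (92 / 33856) = 2

Interpretation: for a small percentage change in X, the percentage change in Y is approximately 2.00 times as large.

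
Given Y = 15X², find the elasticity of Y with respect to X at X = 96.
Elasticity = 2

Elasticity = (dY/dX) · (X/Y)

dY/dX = 30·X
At X = 96: dY/dX = 2880, Y = 138240

Elasticity = 2880 · (96 / 138240) = 2

Interpretation: for a small percentage change in X, the percentage change in Y is approximately 2.00 times as large.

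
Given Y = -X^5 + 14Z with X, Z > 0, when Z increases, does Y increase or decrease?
Y increases

Taking the partial derivative:
∂Y/∂Z = 14

∂Y/∂Z = 14 > 0 (assuming positive values)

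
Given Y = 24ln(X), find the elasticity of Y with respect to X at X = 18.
Elasticity = 1/ln(18) ≈ 0.3460

Elasticity = (dY/dX) · (X/Y)

dY/dX = 24/X
At X = 18: dY/dX = 4/3, Y = 24·ln(18)

Elasticity = (4/3) · (18 / (24·ln(18))) = 1/ln(18) ≈ 0.3460

Interpretation: for a small percentage change in X, the percentage change in Y is approximately 0.35 times as large.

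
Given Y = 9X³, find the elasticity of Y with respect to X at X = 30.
Elasticity = 3

Elasticity = (dY/dX) · (X/Y)

dY/dX = 27·X²
At X = 30: dY/dX = 24300, Y = 243000

Elasticity = 24300 · (30 / 243000) = 3

Interpretation: for a small percentage change in X, the percentage change in Y is approximately 3.00 times as large.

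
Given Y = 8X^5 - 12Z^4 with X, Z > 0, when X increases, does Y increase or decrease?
Y increases

Taking the partial derivative:
∂Y/∂X = 40X^4

∂Y/∂X = 40X^4 > 0 (assuming positive values)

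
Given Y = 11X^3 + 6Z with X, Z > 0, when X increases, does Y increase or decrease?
Y increases

Taking the partial derivative:
∂Y/∂X = 33X^2

∂Y/∂X = 33X^2 > 0 (assuming positive values)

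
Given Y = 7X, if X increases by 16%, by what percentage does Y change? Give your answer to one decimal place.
16.0%

For Y = 7X:
If X → X(1 + 0.16)
Then Y → Y · (1 + 0.16)^1
     = Y · 1.1600

Percentage change = ((1 + 0.16)^1 − 1) × 100% = 16.0%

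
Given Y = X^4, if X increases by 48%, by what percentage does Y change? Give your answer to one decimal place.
379.8%

For Y = X^4:
If X → X(1 + 0.48)
Then Y → Y · (1 + 0.48)^4
     ≈ Y · 4.7979

Percentage change = ((1 + 0.48)^4 − 1) × 100% ≈ 379.8%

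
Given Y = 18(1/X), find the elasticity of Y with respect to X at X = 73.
Elasticity = -1

Elasticity = (dY/dX) · (X/Y)

dY/dX = -18/X²
At X = 73: dY/dX = -18/5329, Y = 18/73

Elasticity = (-18/5329) · (73 / (18/73)) = -1

Interpretation: for a small percentage change in X, the percentage change in Y is approximately -1.00 times as large.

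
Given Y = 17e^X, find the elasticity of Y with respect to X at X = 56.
Elasticity = 56

Elasticity = (dY/dX) · (X/Y)

dY/dX = 17·e^X
At X = 56: dY/dX = 17·e^56, Y = 17·e^56

Elasticity = (17·e^56) · (56 / (17·e^56)) = 56

Interpretation: for a small percentage change in X, the percentage change in Y is approximately 56.00 times as large.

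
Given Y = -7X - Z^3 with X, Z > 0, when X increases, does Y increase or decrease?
Y decreases

Taking the partial derivative:
∂Y/∂X = -7

∂Y/∂X = -7 < 0 (assuming positive values)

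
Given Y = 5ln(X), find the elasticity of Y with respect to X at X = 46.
Elasticity = 1/ln(46) ≈ 0.2612

Elasticity = (dY/dX) · (X/Y)

dY/dX = 5/X
At X = 46: dY/dX = 5/46, Y = 5·ln(46)

Elasticity = (5/46) · (46 / (5·ln(46))) = 1/ln(46) ≈ 0.2612

Interpretation: for a small percentage change in X, the percentage change in Y is approximately 0.26 times as large.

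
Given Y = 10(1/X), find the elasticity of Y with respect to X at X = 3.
Elasticity = -1

Elasticity = (dY/dX) · (X/Y)

dY/dX = -10/X²
At X = 3: dY/dX = -10/9, Y = 10/3

Elasticity = (-10/9) · (3 / (10/3)) = -1

Interpretation: for a small percentage change in X, the percentage change in Y is approximately -1.00 times as large.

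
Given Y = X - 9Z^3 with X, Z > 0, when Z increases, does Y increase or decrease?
Y decreases

Taking the partial derivative:
∂Y/∂Z = -27Z^2

∂Y/∂Z = -27Z^2 < 0 (assuming positive values)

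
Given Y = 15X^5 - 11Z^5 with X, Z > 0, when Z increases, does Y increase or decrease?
Y decreases

Taking the partial derivative:
∂Y/∂Z = -55Z^4

∂Y/∂Z = -55Z^4 < 0 (assuming positive values)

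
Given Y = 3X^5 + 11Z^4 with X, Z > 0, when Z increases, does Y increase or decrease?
Y increases

Taking the partial derivative:
∂Y/∂Z = 44Z^3

∂Y/∂Z = 44Z^3 > 0 (assuming positive values)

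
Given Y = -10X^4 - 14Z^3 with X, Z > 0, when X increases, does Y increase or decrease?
Y decreases

Taking the partial derivative:
∂Y/∂X = -40X^3

∂Y/∂X = -40X^3 < 0 (assuming positive values)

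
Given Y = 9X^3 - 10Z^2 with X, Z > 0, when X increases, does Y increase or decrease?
Y increases

Taking the partial derivative:
∂Y/∂X = 27X^2

∂Y/∂X = 27X^2 > 0 (assuming positive values)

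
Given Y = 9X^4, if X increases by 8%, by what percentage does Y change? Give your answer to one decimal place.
36.0%

For Y = 9X^4:
If X → X(1 + 0.08)
Then Y → Y · (1 + 0.08)^4
     ≈ Y · 1.3605

Percentage change = ((1 + 0.08)^4 − 1) × 100% ≈ 36.0%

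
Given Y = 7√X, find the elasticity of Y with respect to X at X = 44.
Elasticity = 1/2

Elasticity = (dY/dX) · (X/Y)

dY/dX = 7/(2·√X)
At X = 44: dY/dX = 7·√11/44, Y = 14·√11

Elasticity = (7·√11/44) · (44 / (14·√11)) = 1/2

Interpretation: for a small percentage change in X, the percentage change in Y is approximately 0.50 times as large.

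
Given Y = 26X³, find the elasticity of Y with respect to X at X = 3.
Elasticity = 3

Elasticity = (dY/dX) · (X/Y)

dY/dX = 78·X²
At X = 3: dY/dX = 702, Y = 702

Elasticity = 702 · (3 / 702) = 3

Interpretation: for a small percentage change in X, the percentage change in Y is approximately 3.00 times as large.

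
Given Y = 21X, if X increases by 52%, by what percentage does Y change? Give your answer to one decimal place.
52.0%

For Y = 21X:
If X → X(1 + 0.52)
Then Y → Y · (1 + 0.52)^1
     = Y · 1.5200

Percentage change = ((1 + 0.52)^1 − 1) × 100% = 52.0%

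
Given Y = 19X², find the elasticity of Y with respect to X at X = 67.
Elasticity = 2

Elasticity = (dY/dX) · (X/Y)

dY/dX = 38·X
At X = 67: dY/dX = 2546, Y = 85291

Elasticity = 2546 · (67 / 85291) = 2

Interpretation: for a small percentage change in X, the percentage change in Y is approximately 2.00 times as large.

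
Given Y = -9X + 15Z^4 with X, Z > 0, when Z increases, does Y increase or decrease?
Y increases

Taking the partial derivative:
∂Y/∂Z = 60Z^3

∂Y/∂Z = 60Z^3 > 0 (assuming positive values)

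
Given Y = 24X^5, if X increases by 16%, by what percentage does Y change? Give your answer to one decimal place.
110.0%

For Y = 24X^5:
If X → X(1 + 0.16)
Then Y → Y · (1 + 0.16)^5
     ≈ Y · 2.1003

Percentage change = ((1 + 0.16)^5 − 1) × 100% ≈ 110.0%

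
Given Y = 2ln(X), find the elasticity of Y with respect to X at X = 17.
Elasticity = 1/ln(17) ≈ 0.3530

Elasticity = (dY/dX) · (X/Y)

dY/dX = 2/X
At X = 17: dY/dX = 2/17, Y = 2·ln(17)

Elasticity = (2/17) · (17 / (2·ln(17))) = 1/ln(17) ≈ 0.3530

Interpretation: for a small percentage change in X, the percentage change in Y is approximately 0.35 times as large.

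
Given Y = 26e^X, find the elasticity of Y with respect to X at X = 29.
Elasticity = 29

Elasticity = (dY/dX) · (X/Y)

dY/dX = 26·e^X
At X = 29: dY/dX = 26·e^29, Y = 26·e^29

Elasticity = (26·e^29) · (29 / (26·e^29)) = 29

Interpretation: for a small percentage change in X, the percentage change in Y is approximately 29.00 times as large.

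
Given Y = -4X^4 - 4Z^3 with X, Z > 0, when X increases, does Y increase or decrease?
Y decreases

Taking the partial derivative:
∂Y/∂X = -16X^3

∂Y/∂X = -16X^3 < 0 (assuming positive values)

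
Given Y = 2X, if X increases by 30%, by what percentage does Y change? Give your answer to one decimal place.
30.0%

For Y = 2X:
If X → X(1 + 0.3)
Then Y → Y · (1 + 0.3)^1
     = Y · 1.3000

Percentage change = ((1 + 0.3)^1 − 1) × 100% = 30.0%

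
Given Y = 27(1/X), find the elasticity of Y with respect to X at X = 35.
Elasticity = -1

Elasticity = (dY/dX) · (X/Y)

dY/dX = -27/X²
At X = 35: dY/dX = -27/1225, Y = 27/35

Elasticity = (-27/1225) · (35 / (27/35)) = -1

Interpretation: for a small percentage change in X, the percentage change in Y is approximately -1.00 times as large.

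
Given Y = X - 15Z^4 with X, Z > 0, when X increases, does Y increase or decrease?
Y increases

Taking the partial derivative:
∂Y/∂X = 1

∂Y/∂X = 1 > 0 (assuming positive values)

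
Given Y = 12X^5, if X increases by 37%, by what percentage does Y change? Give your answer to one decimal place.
382.6%

For Y = 12X^5:
If X → X(1 + 0.37)
Then Y → Y · (1 + 0.37)^5
     ≈ Y · 4.8262

Percentage change = ((1 + 0.37)^5 − 1) × 100% ≈ 382.6%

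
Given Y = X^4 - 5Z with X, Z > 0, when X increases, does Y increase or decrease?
Y increases

Taking the partial derivative:
∂Y/∂X = 4X^3

∂Y/∂X = 4X^3 > 0 (assuming positive values)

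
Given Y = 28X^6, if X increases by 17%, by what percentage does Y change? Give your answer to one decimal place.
156.5%

For Y = 28X^6:
If X → X(1 + 0.17)
Then Y → Y · (1 + 0.17)^6
     ≈ Y · 2.5652

Percentage change = ((1 + 0.17)^6 − 1) × 100% ≈ 156.5%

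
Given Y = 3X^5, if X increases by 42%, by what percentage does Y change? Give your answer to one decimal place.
477.4%

For Y = 3X^5:
If X → X(1 + 0.42)
Then Y → Y · (1 + 0.42)^5
     ≈ Y · 5.7735

Percentage change = ((1 + 0.42)^5 − 1) × 100% ≈ 477.4%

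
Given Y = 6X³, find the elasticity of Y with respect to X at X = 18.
Elasticity = 3

Elasticity = (dY/dX) · (X/Y)

dY/dX = 18·X²
At X = 18: dY/dX = 5832, Y = 34992

Elasticity = 5832 · (18 / 34992) = 3

Interpretation: for a small percentage change in X, the percentage change in Y is approximately 3.00 times as large.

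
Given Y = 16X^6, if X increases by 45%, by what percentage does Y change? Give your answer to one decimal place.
829.4%

For Y = 16X^6:
If X → X(1 + 0.45)
Then Y → Y · (1 + 0.45)^6
     ≈ Y · 9.2941

Percentage change = ((1 + 0.45)^6 − 1) × 100% ≈ 829.4%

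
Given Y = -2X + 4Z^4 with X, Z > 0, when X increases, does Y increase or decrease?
Y decreases

Taking the partial derivative:
∂Y/∂X = -2

∂Y/∂X = -2 < 0 (assuming positive values)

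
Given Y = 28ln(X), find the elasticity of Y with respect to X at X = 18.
Elasticity = 1/ln(18) ≈ 0.3460

Elasticity = (dY/dX) · (X/Y)

dY/dX = 28/X
At X = 18: dY/dX = 14/9, Y = 28·ln(18)

Elasticity = (14/9) · (18 / (28·ln(18))) = 1/ln(18) ≈ 0.3460

Interpretation: for a small percentage change in X, the percentage change in Y is approximately 0.35 times as large.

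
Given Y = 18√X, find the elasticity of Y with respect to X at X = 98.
Elasticity = 1/2

Elasticity = (dY/dX) · (X/Y)

dY/dX = 9/√X
At X = 98: dY/dX = 9·√2/14, Y = 126·√2

Elasticity = (9·√2/14) · (98 / (126·√2)) = 1/2

Interpretation: for a small percentage change in X, the percentage change in Y is approximately 0.50 times as large.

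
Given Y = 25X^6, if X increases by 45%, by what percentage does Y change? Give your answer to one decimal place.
829.4%

For Y = 25X^6:
If X → X(1 + 0.45)
Then Y → Y · (1 + 0.45)^6
     ≈ Y · 9.2941

Percentage change = ((1 + 0.45)^6 − 1) × 100% ≈ 829.4%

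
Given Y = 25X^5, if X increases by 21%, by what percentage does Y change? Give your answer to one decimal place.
159.4%

For Y = 25X^5:
If X → X(1 + 0.21)
Then Y → Y · (1 + 0.21)^5
     ≈ Y · 2.5937

Percentage change = ((1 + 0.21)^5 − 1) × 100% ≈ 159.4%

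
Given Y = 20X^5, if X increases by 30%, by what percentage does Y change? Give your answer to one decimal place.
271.3%

For Y = 20X^5:
If X → X(1 + 0.3)
Then Y → Y · (1 + 0.3)^5
     ≈ Y · 3.7129

Percentage change = ((1 + 0.3)^5 − 1) × 100% ≈ 271.3%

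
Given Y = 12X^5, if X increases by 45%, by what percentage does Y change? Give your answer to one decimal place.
541.0%

For Y = 12X^5:
If X → X(1 + 0.45)
Then Y → Y · (1 + 0.45)^5
     ≈ Y · 6.4097

Percentage change = ((1 + 0.45)^5 − 1) × 100% ≈ 541.0%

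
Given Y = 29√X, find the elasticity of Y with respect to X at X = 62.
Elasticity = 1/2

Elasticity = (dY/dX) · (X/Y)

dY/dX = 29/(2·√X)
At X = 62: dY/dX = 29·√62/124, Y = 29·√62

Elasticity = (29·√62/124) · (62 / (29·√62)) = 1/2

Interpretation: for a small percentage change in X, the percentage change in Y is approximately 0.50 times as large.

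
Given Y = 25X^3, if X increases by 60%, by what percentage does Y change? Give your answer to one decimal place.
309.6%

For Y = 25X^3:
If X → X(1 + 0.6)
Then Y → Y · (1 + 0.6)^3
     = Y · 4.0960

Percentage change = ((1 + 0.6)^3 − 1) × 100% = 309.6%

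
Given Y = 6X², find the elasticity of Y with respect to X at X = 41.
Elasticity = 2

Elasticity = (dY/dX) · (X/Y)

dY/dX = 12·X
At X = 41: dY/dX = 492, Y = 10086

Elasticity = 492 · (41 / 10086) = 2

Interpretation: for a small percentage change in X, the percentage change in Y is approximately 2.00 times as large.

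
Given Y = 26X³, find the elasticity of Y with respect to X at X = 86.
Elasticity = 3

Elasticity = (dY/dX) · (X/Y)

dY/dX = 78·X²
At X = 86: dY/dX = 576888, Y = 16537456

Elasticity = 576888 · (86 / 16537456) = 3

Interpretation: for a small percentage change in X, the percentage change in Y is approximately 3.00 times as large.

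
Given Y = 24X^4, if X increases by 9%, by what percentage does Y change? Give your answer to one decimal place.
41.2%

For Y = 24X^4:
If X → X(1 + 0.09)
Then Y → Y · (1 + 0.09)^4
     ≈ Y · 1.4116

Percentage change = ((1 + 0.09)^4 − 1) × 100% ≈ 41.2%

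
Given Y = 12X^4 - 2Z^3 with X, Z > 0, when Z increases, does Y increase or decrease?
Y decreases

Taking the partial derivative:
∂Y/∂Z = -6Z^2

∂Y/∂Z = -6Z^2 < 0 (assuming positive values)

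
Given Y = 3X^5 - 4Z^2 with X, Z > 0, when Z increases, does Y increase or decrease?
Y decreases

Taking the partial derivative:
∂Y/∂Z = -8Z

∂Y/∂Z = -8Z < 0 (assuming positive values)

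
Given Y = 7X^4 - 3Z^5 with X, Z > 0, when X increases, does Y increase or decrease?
Y increases

Taking the partial derivative:
∂Y/∂X = 28X^3

∂Y/∂X = 28X^3 > 0 (assuming positive values)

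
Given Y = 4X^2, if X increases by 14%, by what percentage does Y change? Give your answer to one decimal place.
30.0%

For Y = 4X^2:
If X → X(1 + 0.14)
Then Y → Y · (1 + 0.14)^2
     = Y · 1.2996

Percentage change = ((1 + 0.14)^2 − 1) × 100% ≈ 30.0%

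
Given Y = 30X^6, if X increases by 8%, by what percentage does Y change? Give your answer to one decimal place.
58.7%

For Y = 30X^6:
If X → X(1 + 0.08)
Then Y → Y · (1 + 0.08)^6
     ≈ Y · 1.5869

Percentage change = ((1 + 0.08)^6 − 1) × 100% ≈ 58.7%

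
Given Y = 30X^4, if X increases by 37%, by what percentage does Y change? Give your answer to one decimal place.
252.3%

For Y = 30X^4:
If X → X(1 + 0.37)
Then Y → Y · (1 + 0.37)^4
     ≈ Y · 3.5228

Percentage change = ((1 + 0.37)^4 − 1) × 100% ≈ 252.3%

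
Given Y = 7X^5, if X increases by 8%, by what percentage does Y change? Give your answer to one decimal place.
46.9%

For Y = 7X^5:
If X → X(1 + 0.08)
Then Y → Y · (1 + 0.08)^5
     ≈ Y · 1.4693

Percentage change = ((1 + 0.08)^5 − 1) × 100% ≈ 46.9%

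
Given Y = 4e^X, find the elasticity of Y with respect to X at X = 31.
Elasticity = 31

Elasticity = (dY/dX) · (X/Y)

dY/dX = 4·e^X
At X = 31: dY/dX = 4·e^31, Y = 4·e^31

Elasticity = (4·e^31) · (31 / (4·e^31)) = 31

Interpretation: for a small percentage change in X, the percentage change in Y is approximately 31.00 times as large.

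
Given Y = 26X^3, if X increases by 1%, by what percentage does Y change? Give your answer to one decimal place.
3.0%

For Y = 26X^3:
If X → X(1 + 0.01)
Then Y → Y · (1 + 0.01)^3
     ≈ Y · 1.0303

Percentage change = ((1 + 0.01)^3 − 1) × 100% ≈ 3.0%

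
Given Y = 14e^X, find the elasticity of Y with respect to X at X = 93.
Elasticity = 93

Elasticity = (dY/dX) · (X/Y)

dY/dX = 14·e^X
At X = 93: dY/dX = 14·e^93, Y = 14·e^93

Elasticity = (14·e^93) · (93 / (14·e^93)) = 93

Interpretation: for a small percentage change in X, the percentage change in Y is approximately 93.00 times as large.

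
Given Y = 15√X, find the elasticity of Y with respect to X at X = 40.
Elasticity = 1/2

Elasticity = (dY/dX) · (X/Y)

dY/dX = 15/(2·√X)
At X = 40: dY/dX = 3·√10/8, Y = 30·√10

Elasticity = (3·√10/8) · (40 / (30·√10)) = 1/2

Interpretation: for a small percentage change in X, the percentage change in Y is approximately 0.50 times as large.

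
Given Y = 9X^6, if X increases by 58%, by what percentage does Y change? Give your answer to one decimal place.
1455.8%

For Y = 9X^6:
If X → X(1 + 0.58)
Then Y → Y · (1 + 0.58)^6
     ≈ Y · 15.5576

Percentage change = ((1 + 0.58)^6 − 1) × 100% ≈ 1455.8%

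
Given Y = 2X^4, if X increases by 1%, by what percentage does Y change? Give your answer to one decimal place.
4.1%

For Y = 2X^4:
If X → X(1 + 0.01)
Then Y → Y · (1 + 0.01)^4
     ≈ Y · 1.0406

Percentage change = ((1 + 0.01)^4 − 1) × 100% ≈ 4.1%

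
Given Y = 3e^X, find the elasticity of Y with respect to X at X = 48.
Elasticity = 48

Elasticity = (dY/dX) · (X/Y)

dY/dX = 3·e^X
At X = 48: dY/dX = 3·e^48, Y = 3·e^48

Elasticity = (3·e^48) · (48 / (3·e^48)) = 48

Interpretation: for a small percentage change in X, the percentage change in Y is approximately 48.00 times as large.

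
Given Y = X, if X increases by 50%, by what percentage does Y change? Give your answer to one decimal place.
50.0%

For Y = X:
If X → X(1 + 0.5)
Then Y → Y · (1 + 0.5)^1
     = Y · 1.5000

Percentage change = ((1 + 0.5)^1 − 1) × 100% = 50.0%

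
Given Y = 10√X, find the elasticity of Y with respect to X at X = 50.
Elasticity = 1/2

Elasticity = (dY/dX) · (X/Y)

dY/dX = 5/√X
At X = 50: dY/dX = √2/2, Y = 50·√2

Elasticity = (√2/2) · (50 / (50·√2)) = 1/2

Interpretation: for a small percentage change in X, the percentage change in Y is approximately 0.50 times as large.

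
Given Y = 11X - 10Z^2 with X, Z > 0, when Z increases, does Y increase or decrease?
Y decreases

Taking the partial derivative:
∂Y/∂Z = -20Z

∂Y/∂Z = -20Z < 0 (assuming positive values)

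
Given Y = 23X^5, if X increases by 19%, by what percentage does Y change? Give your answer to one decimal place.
138.6%

For Y = 23X^5:
If X → X(1 + 0.19)
Then Y → Y · (1 + 0.19)^5
     ≈ Y · 2.3864

Percentage change = ((1 + 0.19)^5 − 1) × 100% ≈ 138.6%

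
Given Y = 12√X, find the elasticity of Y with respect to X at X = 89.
Elasticity = 1/2

Elasticity = (dY/dX) · (X/Y)

dY/dX = 6/√X
At X = 89: dY/dX = 6·√89/89, Y = 12·√89

Elasticity = (6·√89/89) · (89 / (12·√89)) = 1/2

Interpretation: for a small percentage change in X, the percentage change in Y is approximately 0.50 times as large.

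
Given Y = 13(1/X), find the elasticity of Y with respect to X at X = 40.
Elasticity = -1

Elasticity = (dY/dX) · (X/Y)

dY/dX = -13/X²
At X = 40: dY/dX = -13/1600, Y = 13/40

Elasticity = (-13/1600) · (40 / (13/40)) = -1

Interpretation: for a small percentage change in X, the percentage change in Y is approximately -1.00 times as large.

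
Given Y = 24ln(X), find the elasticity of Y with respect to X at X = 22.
Elasticity = 1/ln(22) ≈ 0.3235

Elasticity = (dY/dX) · (X/Y)

dY/dX = 24/X
At X = 22: dY/dX = 12/11, Y = 24·ln(22)

Elasticity = (12/11) · (22 / (24·ln(22))) = 1/ln(22) ≈ 0.3235

Interpretation: for a small percentage change in X, the percentage change in Y is approximately 0.32 times as large.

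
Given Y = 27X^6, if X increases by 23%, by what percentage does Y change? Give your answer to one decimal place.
246.3%

For Y = 27X^6:
If X → X(1 + 0.23)
Then Y → Y · (1 + 0.23)^6
     ≈ Y · 3.4628

Percentage change = ((1 + 0.23)^6 − 1) × 100% ≈ 246.3%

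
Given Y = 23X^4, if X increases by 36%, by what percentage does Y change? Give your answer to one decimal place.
242.1%

For Y = 23X^4:
If X → X(1 + 0.36)
Then Y → Y · (1 + 0.36)^4
     ≈ Y · 3.4210

Percentage change = ((1 + 0.36)^4 − 1) × 100% ≈ 242.1%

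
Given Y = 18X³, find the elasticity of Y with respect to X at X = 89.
Elasticity = 3

Elasticity = (dY/dX) · (X/Y)

dY/dX = 54·X²
At X = 89: dY/dX = 427734, Y = 12689442

Elasticity = 427734 · (89 / 12689442) = 3

Interpretation: for a small percentage change in X, the percentage change in Y is approximately 3.00 times as large.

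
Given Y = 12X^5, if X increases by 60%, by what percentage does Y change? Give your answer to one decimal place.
948.6%

For Y = 12X^5:
If X → X(1 + 0.6)
Then Y → Y · (1 + 0.6)^5
     ≈ Y · 10.4858

Percentage change = ((1 + 0.6)^5 − 1) × 100% ≈ 948.6%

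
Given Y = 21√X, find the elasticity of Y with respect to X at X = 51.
Elasticity = 1/2

Elasticity = (dY/dX) · (X/Y)

dY/dX = 21/(2·√X)
At X = 51: dY/dX = 7·√51/34, Y = 21·√51

Elasticity = (7·√51/34) · (51 / (21·√51)) = 1/2

Interpretation: for a small percentage change in X, the percentage change in Y is approximately 0.50 times as large.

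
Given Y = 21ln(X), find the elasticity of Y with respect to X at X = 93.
Elasticity = 1/ln(93) ≈ 0.2206

Elasticity = (dY/dX) · (X/Y)

dY/dX = 21/X
At X = 93: dY/dX = 7/31, Y = 21·ln(93)

Elasticity = (7/31) · (93 / (21·ln(93))) = 1/ln(93) ≈ 0.2206

Interpretation: for a small percentage change in X, the percentage change in Y is approximately 0.22 times as large.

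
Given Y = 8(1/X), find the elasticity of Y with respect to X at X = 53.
Elasticity = -1

Elasticity = (dY/dX) · (X/Y)

dY/dX = -8/X²
At X = 53: dY/dX = -8/2809, Y = 8/53

Elasticity = (-8/2809) · (53 / (8/53)) = -1

Interpretation: for a small percentage change in X, the percentage change in Y is approximately -1.00 times as large.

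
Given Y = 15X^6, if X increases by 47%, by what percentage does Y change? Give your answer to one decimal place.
909.0%

For Y = 15X^6:
If X → X(1 + 0.47)
Then Y → Y · (1 + 0.47)^6
     ≈ Y · 10.0903

Percentage change = ((1 + 0.47)^6 − 1) × 100% ≈ 909.0%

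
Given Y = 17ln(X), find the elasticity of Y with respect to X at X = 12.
Elasticity = 1/ln(12) ≈ 0.4024

Elasticity = (dY/dX) · (X/Y)

dY/dX = 17/X
At X = 12: dY/dX = 17/12, Y = 17·ln(12)

Elasticity = (17/12) · (12 / (17·ln(12))) = 1/ln(12) ≈ 0.4024

Interpretation: for a small percentage change in X, the percentage change in Y is approximately 0.40 times as large.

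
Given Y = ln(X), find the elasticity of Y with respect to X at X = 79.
Elasticity = 1/ln(79) ≈ 0.2289

Elasticity = (dY/dX) · (X/Y)

dY/dX = 1/X
At X = 79: dY/dX = 1/79, Y = ln(79)

Elasticity = (1/79) · (79 / (ln(79))) = 1/ln(79) ≈ 0.2289

Interpretation: for a small percentage change in X, the percentage change in Y is approximately 0.23 times as large.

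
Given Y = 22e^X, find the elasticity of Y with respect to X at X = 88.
Elasticity = 88

Elasticity = (dY/dX) · (X/Y)

dY/dX = 22·e^X
At X = 88: dY/dX = 22·e^88, Y = 22·e^88

Elasticity = (22·e^88) · (88 / (22·e^88)) = 88

Interpretation: for a small percentage change in X, the percentage change in Y is approximately 88.00 times as large.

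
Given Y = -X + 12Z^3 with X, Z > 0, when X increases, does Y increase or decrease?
Y decreases

Taking the partial derivative:
∂Y/∂X = -1

∂Y/∂X = -1 < 0 (assuming positive values)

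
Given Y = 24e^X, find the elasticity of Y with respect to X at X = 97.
Elasticity = 97

Elasticity = (dY/dX) · (X/Y)

dY/dX = 24·e^X
At X = 97: dY/dX = 24·e^97, Y = 24·e^97

Elasticity = (24·e^97) · (97 / (24·e^97)) = 97

Interpretation: for a small percentage change in X, the percentage change in Y is approximately 97.00 times as large.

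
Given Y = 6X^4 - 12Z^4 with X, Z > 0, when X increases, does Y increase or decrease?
Y increases

Taking the partial derivative:
∂Y/∂X = 24X^3

∂Y/∂X = 24X^3 > 0 (assuming positive values)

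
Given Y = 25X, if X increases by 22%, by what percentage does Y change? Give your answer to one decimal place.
22.0%

For Y = 25X:
If X → X(1 + 0.22)
Then Y → Y · (1 + 0.22)^1
     = Y · 1.2200

Percentage change = ((1 + 0.22)^1 − 1) × 100% = 22.0%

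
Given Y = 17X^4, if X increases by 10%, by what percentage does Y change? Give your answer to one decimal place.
46.4%

For Y = 17X^4:
If X → X(1 + 0.1)
Then Y → Y · (1 + 0.1)^4
     = Y · 1.4641

Percentage change = ((1 + 0.1)^4 − 1) × 100% ≈ 46.4%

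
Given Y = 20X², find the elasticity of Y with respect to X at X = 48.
Elasticity = 2

Elasticity = (dY/dX) · (X/Y)

dY/dX = 40·X
At X = 48: dY/dX = 1920, Y = 46080

Elasticity = 1920 · (48 / 46080) = 2

Interpretation: for a small percentage change in X, the percentage change in Y is approximately 2.00 times as large.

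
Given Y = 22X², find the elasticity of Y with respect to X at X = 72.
Elasticity = 2

Elasticity = (dY/dX) · (X/Y)

dY/dX = 44·X
At X = 72: dY/dX = 3168, Y = 114048

Elasticity = 3168 · (72 / 114048) = 2

Interpretation: for a small percentage change in X, the percentage change in Y is approximately 2.00 times as large.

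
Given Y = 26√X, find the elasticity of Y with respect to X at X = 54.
Elasticity = 1/2

Elasticity = (dY/dX) · (X/Y)

dY/dX = 13/√X
At X = 54: dY/dX = 13·√6/18, Y = 78·√6

Elasticity = (13·√6/18) · (54 / (78·√6)) = 1/2

Interpretation: for a small percentage change in X, the percentage change in Y is approximately 0.50 times as large.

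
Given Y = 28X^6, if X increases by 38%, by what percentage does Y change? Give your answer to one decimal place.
590.7%

For Y = 28X^6:
If X → X(1 + 0.38)
Then Y → Y · (1 + 0.38)^6
     ≈ Y · 6.9068

Percentage change = ((1 + 0.38)^6 − 1) × 100% ≈ 590.7%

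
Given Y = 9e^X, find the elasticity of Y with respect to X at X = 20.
Elasticity = 20

Elasticity = (dY/dX) · (X/Y)

dY/dX = 9·e^X
At X = 20: dY/dX = 9·e^20, Y = 9·e^20

Elasticity = (9·e^20) · (20 / (9·e^20)) = 20

Interpretation: for a small percentage change in X, the percentage change in Y is approximately 20.00 times as large.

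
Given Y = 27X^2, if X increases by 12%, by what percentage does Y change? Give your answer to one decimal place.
25.4%

For Y = 27X^2:
If X → X(1 + 0.12)
Then Y → Y · (1 + 0.12)^2
     = Y · 1.2544

Percentage change = ((1 + 0.12)^2 − 1) × 100% ≈ 25.4%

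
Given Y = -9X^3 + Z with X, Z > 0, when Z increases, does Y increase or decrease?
Y increases

Taking the partial derivative:
∂Y/∂Z = 1

∂Y/∂Z = 1 > 0 (assuming positive values)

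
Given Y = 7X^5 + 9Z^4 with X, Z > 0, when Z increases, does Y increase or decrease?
Y increases

Taking the partial derivative:
∂Y/∂Z = 36Z^3

∂Y/∂Z = 36Z^3 > 0 (assuming positive values)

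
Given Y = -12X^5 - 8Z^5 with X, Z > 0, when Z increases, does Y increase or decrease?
Y decreases

Taking the partial derivative:
∂Y/∂Z = -40Z^4

∂Y/∂Z = -40Z^4 < 0 (assuming positive values)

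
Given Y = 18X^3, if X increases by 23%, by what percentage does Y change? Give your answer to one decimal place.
86.1%

For Y = 18X^3:
If X → X(1 + 0.23)
Then Y → Y · (1 + 0.23)^3
     ≈ Y · 1.8609

Percentage change = ((1 + 0.23)^3 − 1) × 100% ≈ 86.1%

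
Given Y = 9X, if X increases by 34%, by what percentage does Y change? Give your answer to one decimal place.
34.0%

For Y = 9X:
If X → X(1 + 0.34)
Then Y → Y · (1 + 0.34)^1
     = Y · 1.3400

Percentage change = ((1 + 0.34)^1 − 1) × 100% = 34.0%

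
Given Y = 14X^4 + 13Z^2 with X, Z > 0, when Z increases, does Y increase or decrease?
Y increases

Taking the partial derivative:
∂Y/∂Z = 26Z

∂Y/∂Z = 26Z > 0 (assuming positive values)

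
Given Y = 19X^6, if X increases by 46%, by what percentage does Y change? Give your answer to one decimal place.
868.5%

For Y = 19X^6:
If X → X(1 + 0.46)
Then Y → Y · (1 + 0.46)^6
     ≈ Y · 9.6854

Percentage change = ((1 + 0.46)^6 − 1) × 100% ≈ 868.5%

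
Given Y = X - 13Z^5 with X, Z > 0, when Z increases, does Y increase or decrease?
Y decreases

Taking the partial derivative:
∂Y/∂Z = -65Z^4

∂Y/∂Z = -65Z^4 < 0 (assuming positive values)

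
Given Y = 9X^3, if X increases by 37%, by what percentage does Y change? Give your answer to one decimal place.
157.1%

For Y = 9X^3:
If X → X(1 + 0.37)
Then Y → Y · (1 + 0.37)^3
     ≈ Y · 2.5714

Percentage change = ((1 + 0.37)^3 − 1) × 100% ≈ 157.1%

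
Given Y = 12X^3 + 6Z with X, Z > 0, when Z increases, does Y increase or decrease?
Y increases

Taking the partial derivative:
∂Y/∂Z = 6

∂Y/∂Z = 6 > 0 (assuming positive values)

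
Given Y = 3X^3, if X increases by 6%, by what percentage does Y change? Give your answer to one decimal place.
19.1%

For Y = 3X^3:
If X → X(1 + 0.06)
Then Y → Y · (1 + 0.06)^3
     ≈ Y · 1.1910

Percentage change = ((1 + 0.06)^3 − 1) × 100% ≈ 19.1%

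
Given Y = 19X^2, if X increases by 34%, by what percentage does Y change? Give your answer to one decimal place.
79.6%

For Y = 19X^2:
If X → X(1 + 0.34)
Then Y → Y · (1 + 0.34)^2
     = Y · 1.7956

Percentage change = ((1 + 0.34)^2 − 1) × 100% ≈ 79.6%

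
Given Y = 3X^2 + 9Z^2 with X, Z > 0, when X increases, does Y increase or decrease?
Y increases

Taking the partial derivative:
∂Y/∂X = 6X

∂Y/∂X = 6X > 0 (assuming positive values)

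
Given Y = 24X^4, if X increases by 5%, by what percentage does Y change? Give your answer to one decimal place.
21.6%

For Y = 24X^4:
If X → X(1 + 0.05)
Then Y → Y · (1 + 0.05)^4
     ≈ Y · 1.2155

Percentage change = ((1 + 0.05)^4 − 1) × 100% ≈ 21.6%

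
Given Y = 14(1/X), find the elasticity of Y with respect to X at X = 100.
Elasticity = -1

Elasticity = (dY/dX) · (X/Y)

dY/dX = -14/X²
At X = 100: dY/dX = -7/5000, Y = 7/50

Elasticity = (-7/5000) · (100 / (7/50)) = -1

Interpretation: for a small percentage change in X, the percentage change in Y is approximately -1.00 times as large.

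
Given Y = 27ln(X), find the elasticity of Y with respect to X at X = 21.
Elasticity = 1/ln(21) ≈ 0.3285

Elasticity = (dY/dX) · (X/Y)

dY/dX = 27/X
At X = 21: dY/dX = 9/7, Y = 27·ln(21)

Elasticity = (9/7) · (21 / (27·ln(21))) = 1/ln(21) ≈ 0.3285

Interpretation: for a small percentage change in X, the percentage change in Y is approximately 0.33 times as large.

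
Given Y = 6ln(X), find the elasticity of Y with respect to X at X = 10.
Elasticity = 1/ln(10) ≈ 0.4343

Elasticity = (dY/dX) · (X/Y)

dY/dX = 6/X
At X = 10: dY/dX = 3/5, Y = 6·ln(10)

Elasticity = (3/5) · (10 / (6·ln(10))) = 1/ln(10) ≈ 0.4343

Interpretation: for a small percentage change in X, the percentage change in Y is approximately 0.43 times as large.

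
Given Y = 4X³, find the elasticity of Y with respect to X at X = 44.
Elasticity = 3

Elasticity = (dY/dX) · (X/Y)

dY/dX = 12·X²
At X = 44: dY/dX = 23232, Y = 340736

Elasticity = 23232 · (44 / 340736) = 3

Interpretation: for a small percentage change in X, the percentage change in Y is approximately 3.00 times as large.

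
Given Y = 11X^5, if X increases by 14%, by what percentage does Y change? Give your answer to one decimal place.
92.5%

For Y = 11X^5:
If X → X(1 + 0.14)
Then Y → Y · (1 + 0.14)^5
     ≈ Y · 1.9254

Percentage change = ((1 + 0.14)^5 − 1) × 100% ≈ 92.5%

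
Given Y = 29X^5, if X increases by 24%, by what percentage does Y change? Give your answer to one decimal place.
193.2%

For Y = 29X^5:
If X → X(1 + 0.24)
Then Y → Y · (1 + 0.24)^5
     ≈ Y · 2.9316

Percentage change = ((1 + 0.24)^5 − 1) × 100% ≈ 193.2%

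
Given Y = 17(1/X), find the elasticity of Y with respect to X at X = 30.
Elasticity = -1

Elasticity = (dY/dX) · (X/Y)

dY/dX = -17/X²
At X = 30: dY/dX = -17/900, Y = 17/30

Elasticity = (-17/900) · (30 / (17/30)) = -1

Interpretation: for a small percentage change in X, the percentage change in Y is approximately -1.00 times as large.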